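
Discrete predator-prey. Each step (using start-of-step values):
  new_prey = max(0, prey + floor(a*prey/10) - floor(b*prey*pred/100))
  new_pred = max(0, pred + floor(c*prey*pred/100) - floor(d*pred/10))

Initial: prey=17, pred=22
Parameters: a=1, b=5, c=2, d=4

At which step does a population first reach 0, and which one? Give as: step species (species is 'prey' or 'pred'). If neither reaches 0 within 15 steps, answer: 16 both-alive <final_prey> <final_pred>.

Step 1: prey: 17+1-18=0; pred: 22+7-8=21
First extinction: prey at step 1

Answer: 1 prey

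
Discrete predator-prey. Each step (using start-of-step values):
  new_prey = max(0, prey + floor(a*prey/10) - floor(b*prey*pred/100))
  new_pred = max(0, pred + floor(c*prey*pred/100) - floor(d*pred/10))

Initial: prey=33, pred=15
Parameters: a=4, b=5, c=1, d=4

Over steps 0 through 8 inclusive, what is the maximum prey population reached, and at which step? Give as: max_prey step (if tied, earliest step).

Answer: 39 8

Derivation:
Step 1: prey: 33+13-24=22; pred: 15+4-6=13
Step 2: prey: 22+8-14=16; pred: 13+2-5=10
Step 3: prey: 16+6-8=14; pred: 10+1-4=7
Step 4: prey: 14+5-4=15; pred: 7+0-2=5
Step 5: prey: 15+6-3=18; pred: 5+0-2=3
Step 6: prey: 18+7-2=23; pred: 3+0-1=2
Step 7: prey: 23+9-2=30; pred: 2+0-0=2
Step 8: prey: 30+12-3=39; pred: 2+0-0=2
Max prey = 39 at step 8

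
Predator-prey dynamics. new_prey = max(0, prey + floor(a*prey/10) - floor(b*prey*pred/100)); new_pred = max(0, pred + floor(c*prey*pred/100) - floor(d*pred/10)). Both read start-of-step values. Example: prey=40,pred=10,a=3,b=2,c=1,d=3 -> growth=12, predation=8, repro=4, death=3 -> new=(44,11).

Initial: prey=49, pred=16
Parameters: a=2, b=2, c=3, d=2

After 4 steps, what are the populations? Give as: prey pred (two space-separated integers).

Answer: 0 86

Derivation:
Step 1: prey: 49+9-15=43; pred: 16+23-3=36
Step 2: prey: 43+8-30=21; pred: 36+46-7=75
Step 3: prey: 21+4-31=0; pred: 75+47-15=107
Step 4: prey: 0+0-0=0; pred: 107+0-21=86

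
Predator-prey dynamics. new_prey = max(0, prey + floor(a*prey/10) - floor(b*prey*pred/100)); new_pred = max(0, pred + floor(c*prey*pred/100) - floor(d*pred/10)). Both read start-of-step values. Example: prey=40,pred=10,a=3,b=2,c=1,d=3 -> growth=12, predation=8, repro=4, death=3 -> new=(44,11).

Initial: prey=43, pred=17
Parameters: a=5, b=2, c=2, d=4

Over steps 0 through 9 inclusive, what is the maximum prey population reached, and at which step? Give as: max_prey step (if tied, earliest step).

Step 1: prey: 43+21-14=50; pred: 17+14-6=25
Step 2: prey: 50+25-25=50; pred: 25+25-10=40
Step 3: prey: 50+25-40=35; pred: 40+40-16=64
Step 4: prey: 35+17-44=8; pred: 64+44-25=83
Step 5: prey: 8+4-13=0; pred: 83+13-33=63
Step 6: prey: 0+0-0=0; pred: 63+0-25=38
Step 7: prey: 0+0-0=0; pred: 38+0-15=23
Step 8: prey: 0+0-0=0; pred: 23+0-9=14
Step 9: prey: 0+0-0=0; pred: 14+0-5=9
Max prey = 50 at step 1

Answer: 50 1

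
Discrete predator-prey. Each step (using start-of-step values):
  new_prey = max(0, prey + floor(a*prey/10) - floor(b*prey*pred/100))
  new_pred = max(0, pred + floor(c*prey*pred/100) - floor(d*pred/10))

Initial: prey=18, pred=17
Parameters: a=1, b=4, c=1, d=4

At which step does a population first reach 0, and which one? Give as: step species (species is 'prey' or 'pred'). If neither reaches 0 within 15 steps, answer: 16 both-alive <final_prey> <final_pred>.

Step 1: prey: 18+1-12=7; pred: 17+3-6=14
Step 2: prey: 7+0-3=4; pred: 14+0-5=9
Step 3: prey: 4+0-1=3; pred: 9+0-3=6
Step 4: prey: 3+0-0=3; pred: 6+0-2=4
Step 5: prey: 3+0-0=3; pred: 4+0-1=3
Step 6: prey: 3+0-0=3; pred: 3+0-1=2
Step 7: prey: 3+0-0=3; pred: 2+0-0=2
Steps 8-15: state stable at prey=3, pred=2 (no change)
No extinction within 15 steps

Answer: 16 both-alive 3 2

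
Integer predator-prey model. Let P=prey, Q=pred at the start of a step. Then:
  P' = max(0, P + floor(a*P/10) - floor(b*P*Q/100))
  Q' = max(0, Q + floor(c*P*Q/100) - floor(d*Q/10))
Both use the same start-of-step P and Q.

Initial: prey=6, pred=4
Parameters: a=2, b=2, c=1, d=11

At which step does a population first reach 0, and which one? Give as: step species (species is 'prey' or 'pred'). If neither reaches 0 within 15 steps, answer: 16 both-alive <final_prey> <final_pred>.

Step 1: prey: 6+1-0=7; pred: 4+0-4=0
First extinction: pred at step 1

Answer: 1 pred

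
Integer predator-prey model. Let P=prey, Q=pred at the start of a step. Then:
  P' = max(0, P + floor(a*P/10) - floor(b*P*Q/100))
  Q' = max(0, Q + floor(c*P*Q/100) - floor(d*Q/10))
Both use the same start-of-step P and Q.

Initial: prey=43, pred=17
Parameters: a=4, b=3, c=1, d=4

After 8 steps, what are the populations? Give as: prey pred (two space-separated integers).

Step 1: prey: 43+17-21=39; pred: 17+7-6=18
Step 2: prey: 39+15-21=33; pred: 18+7-7=18
Step 3: prey: 33+13-17=29; pred: 18+5-7=16
Step 4: prey: 29+11-13=27; pred: 16+4-6=14
Step 5: prey: 27+10-11=26; pred: 14+3-5=12
Step 6: prey: 26+10-9=27; pred: 12+3-4=11
Step 7: prey: 27+10-8=29; pred: 11+2-4=9
Step 8: prey: 29+11-7=33; pred: 9+2-3=8

Answer: 33 8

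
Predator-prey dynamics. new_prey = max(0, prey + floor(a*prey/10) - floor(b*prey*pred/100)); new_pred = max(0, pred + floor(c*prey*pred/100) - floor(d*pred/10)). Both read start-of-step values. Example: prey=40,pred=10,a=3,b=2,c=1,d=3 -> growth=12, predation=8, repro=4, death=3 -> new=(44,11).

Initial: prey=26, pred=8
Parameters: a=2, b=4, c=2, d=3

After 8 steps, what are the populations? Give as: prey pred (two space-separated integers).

Step 1: prey: 26+5-8=23; pred: 8+4-2=10
Step 2: prey: 23+4-9=18; pred: 10+4-3=11
Step 3: prey: 18+3-7=14; pred: 11+3-3=11
Step 4: prey: 14+2-6=10; pred: 11+3-3=11
Step 5: prey: 10+2-4=8; pred: 11+2-3=10
Step 6: prey: 8+1-3=6; pred: 10+1-3=8
Step 7: prey: 6+1-1=6; pred: 8+0-2=6
Step 8: prey: 6+1-1=6; pred: 6+0-1=5

Answer: 6 5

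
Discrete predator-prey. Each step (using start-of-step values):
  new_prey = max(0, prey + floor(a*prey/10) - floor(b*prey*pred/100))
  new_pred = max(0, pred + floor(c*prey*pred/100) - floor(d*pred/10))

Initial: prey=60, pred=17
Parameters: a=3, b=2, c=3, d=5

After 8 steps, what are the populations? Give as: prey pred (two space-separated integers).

Answer: 0 4

Derivation:
Step 1: prey: 60+18-20=58; pred: 17+30-8=39
Step 2: prey: 58+17-45=30; pred: 39+67-19=87
Step 3: prey: 30+9-52=0; pred: 87+78-43=122
Step 4: prey: 0+0-0=0; pred: 122+0-61=61
Step 5: prey: 0+0-0=0; pred: 61+0-30=31
Step 6: prey: 0+0-0=0; pred: 31+0-15=16
Step 7: prey: 0+0-0=0; pred: 16+0-8=8
Step 8: prey: 0+0-0=0; pred: 8+0-4=4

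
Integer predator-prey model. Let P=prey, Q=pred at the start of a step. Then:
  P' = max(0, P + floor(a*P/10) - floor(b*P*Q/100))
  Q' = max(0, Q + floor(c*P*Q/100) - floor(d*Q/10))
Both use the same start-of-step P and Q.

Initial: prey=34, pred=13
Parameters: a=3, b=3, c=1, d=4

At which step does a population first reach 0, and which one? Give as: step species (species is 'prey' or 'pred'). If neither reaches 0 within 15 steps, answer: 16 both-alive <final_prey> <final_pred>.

Answer: 16 both-alive 53 12

Derivation:
Step 1: prey: 34+10-13=31; pred: 13+4-5=12
Step 2: prey: 31+9-11=29; pred: 12+3-4=11
Step 3: prey: 29+8-9=28; pred: 11+3-4=10
Step 4: prey: 28+8-8=28; pred: 10+2-4=8
Step 5: prey: 28+8-6=30; pred: 8+2-3=7
Step 6: prey: 30+9-6=33; pred: 7+2-2=7
Step 7: prey: 33+9-6=36; pred: 7+2-2=7
Step 8: prey: 36+10-7=39; pred: 7+2-2=7
Step 9: prey: 39+11-8=42; pred: 7+2-2=7
Step 10: prey: 42+12-8=46; pred: 7+2-2=7
Step 11: prey: 46+13-9=50; pred: 7+3-2=8
Step 12: prey: 50+15-12=53; pred: 8+4-3=9
Step 13: prey: 53+15-14=54; pred: 9+4-3=10
Step 14: prey: 54+16-16=54; pred: 10+5-4=11
Step 15: prey: 54+16-17=53; pred: 11+5-4=12
No extinction within 15 steps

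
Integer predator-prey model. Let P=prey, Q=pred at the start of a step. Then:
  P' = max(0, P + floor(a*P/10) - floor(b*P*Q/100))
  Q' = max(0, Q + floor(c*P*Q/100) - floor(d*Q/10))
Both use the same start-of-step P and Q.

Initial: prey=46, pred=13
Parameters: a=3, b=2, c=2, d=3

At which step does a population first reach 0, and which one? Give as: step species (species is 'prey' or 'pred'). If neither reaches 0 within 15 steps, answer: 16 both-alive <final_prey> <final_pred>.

Step 1: prey: 46+13-11=48; pred: 13+11-3=21
Step 2: prey: 48+14-20=42; pred: 21+20-6=35
Step 3: prey: 42+12-29=25; pred: 35+29-10=54
Step 4: prey: 25+7-27=5; pred: 54+27-16=65
Step 5: prey: 5+1-6=0; pred: 65+6-19=52
First extinction: prey at step 5

Answer: 5 prey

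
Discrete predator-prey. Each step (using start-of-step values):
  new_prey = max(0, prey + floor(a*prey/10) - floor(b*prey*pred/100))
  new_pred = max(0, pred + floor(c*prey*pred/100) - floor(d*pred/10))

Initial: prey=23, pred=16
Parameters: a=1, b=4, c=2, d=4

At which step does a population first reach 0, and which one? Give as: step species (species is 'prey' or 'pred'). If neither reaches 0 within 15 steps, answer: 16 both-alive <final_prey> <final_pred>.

Step 1: prey: 23+2-14=11; pred: 16+7-6=17
Step 2: prey: 11+1-7=5; pred: 17+3-6=14
Step 3: prey: 5+0-2=3; pred: 14+1-5=10
Step 4: prey: 3+0-1=2; pred: 10+0-4=6
Step 5: prey: 2+0-0=2; pred: 6+0-2=4
Step 6: prey: 2+0-0=2; pred: 4+0-1=3
Step 7: prey: 2+0-0=2; pred: 3+0-1=2
Step 8: prey: 2+0-0=2; pred: 2+0-0=2
Steps 9-15: state stable at prey=2, pred=2 (no change)
No extinction within 15 steps

Answer: 16 both-alive 2 2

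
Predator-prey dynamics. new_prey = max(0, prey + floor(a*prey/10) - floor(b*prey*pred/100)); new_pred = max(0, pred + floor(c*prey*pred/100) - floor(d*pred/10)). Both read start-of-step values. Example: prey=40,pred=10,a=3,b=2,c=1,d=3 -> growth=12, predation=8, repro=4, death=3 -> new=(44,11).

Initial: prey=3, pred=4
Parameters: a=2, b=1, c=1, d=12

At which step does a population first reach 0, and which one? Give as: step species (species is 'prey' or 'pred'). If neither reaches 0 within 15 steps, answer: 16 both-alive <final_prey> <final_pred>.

Answer: 1 pred

Derivation:
Step 1: prey: 3+0-0=3; pred: 4+0-4=0
First extinction: pred at step 1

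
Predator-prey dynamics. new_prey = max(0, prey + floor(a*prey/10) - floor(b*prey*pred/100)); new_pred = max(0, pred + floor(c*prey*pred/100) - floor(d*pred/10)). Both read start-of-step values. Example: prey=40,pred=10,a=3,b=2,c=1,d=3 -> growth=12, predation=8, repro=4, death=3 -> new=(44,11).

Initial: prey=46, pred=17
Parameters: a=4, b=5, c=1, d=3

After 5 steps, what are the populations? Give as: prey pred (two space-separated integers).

Answer: 3 8

Derivation:
Step 1: prey: 46+18-39=25; pred: 17+7-5=19
Step 2: prey: 25+10-23=12; pred: 19+4-5=18
Step 3: prey: 12+4-10=6; pred: 18+2-5=15
Step 4: prey: 6+2-4=4; pred: 15+0-4=11
Step 5: prey: 4+1-2=3; pred: 11+0-3=8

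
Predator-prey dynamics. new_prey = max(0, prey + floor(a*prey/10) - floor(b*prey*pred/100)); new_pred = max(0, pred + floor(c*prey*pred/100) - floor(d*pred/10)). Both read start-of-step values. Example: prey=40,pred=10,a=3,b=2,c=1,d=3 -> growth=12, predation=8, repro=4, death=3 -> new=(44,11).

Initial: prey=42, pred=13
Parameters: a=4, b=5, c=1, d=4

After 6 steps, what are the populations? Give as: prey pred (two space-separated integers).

Step 1: prey: 42+16-27=31; pred: 13+5-5=13
Step 2: prey: 31+12-20=23; pred: 13+4-5=12
Step 3: prey: 23+9-13=19; pred: 12+2-4=10
Step 4: prey: 19+7-9=17; pred: 10+1-4=7
Step 5: prey: 17+6-5=18; pred: 7+1-2=6
Step 6: prey: 18+7-5=20; pred: 6+1-2=5

Answer: 20 5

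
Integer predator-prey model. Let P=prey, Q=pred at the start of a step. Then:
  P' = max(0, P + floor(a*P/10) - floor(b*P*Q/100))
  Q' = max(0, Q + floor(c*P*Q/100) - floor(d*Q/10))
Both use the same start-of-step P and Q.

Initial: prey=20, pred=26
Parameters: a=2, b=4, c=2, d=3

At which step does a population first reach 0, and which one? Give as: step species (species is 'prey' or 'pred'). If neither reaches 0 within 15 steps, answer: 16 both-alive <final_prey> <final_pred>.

Answer: 2 prey

Derivation:
Step 1: prey: 20+4-20=4; pred: 26+10-7=29
Step 2: prey: 4+0-4=0; pred: 29+2-8=23
First extinction: prey at step 2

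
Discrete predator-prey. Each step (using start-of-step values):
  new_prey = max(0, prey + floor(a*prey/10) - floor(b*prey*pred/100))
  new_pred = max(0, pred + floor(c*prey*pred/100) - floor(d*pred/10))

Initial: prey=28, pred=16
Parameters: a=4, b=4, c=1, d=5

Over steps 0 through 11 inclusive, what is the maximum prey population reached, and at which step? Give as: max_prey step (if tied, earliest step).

Answer: 180 11

Derivation:
Step 1: prey: 28+11-17=22; pred: 16+4-8=12
Step 2: prey: 22+8-10=20; pred: 12+2-6=8
Step 3: prey: 20+8-6=22; pred: 8+1-4=5
Step 4: prey: 22+8-4=26; pred: 5+1-2=4
Step 5: prey: 26+10-4=32; pred: 4+1-2=3
Step 6: prey: 32+12-3=41; pred: 3+0-1=2
Step 7: prey: 41+16-3=54; pred: 2+0-1=1
Step 8: prey: 54+21-2=73; pred: 1+0-0=1
Step 9: prey: 73+29-2=100; pred: 1+0-0=1
Step 10: prey: 100+40-4=136; pred: 1+1-0=2
Step 11: prey: 136+54-10=180; pred: 2+2-1=3
Max prey = 180 at step 11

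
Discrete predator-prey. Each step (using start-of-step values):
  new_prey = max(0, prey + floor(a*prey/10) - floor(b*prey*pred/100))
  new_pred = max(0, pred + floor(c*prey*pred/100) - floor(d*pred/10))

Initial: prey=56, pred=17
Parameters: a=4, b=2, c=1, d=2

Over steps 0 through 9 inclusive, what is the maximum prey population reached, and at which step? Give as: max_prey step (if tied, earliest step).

Answer: 59 1

Derivation:
Step 1: prey: 56+22-19=59; pred: 17+9-3=23
Step 2: prey: 59+23-27=55; pred: 23+13-4=32
Step 3: prey: 55+22-35=42; pred: 32+17-6=43
Step 4: prey: 42+16-36=22; pred: 43+18-8=53
Step 5: prey: 22+8-23=7; pred: 53+11-10=54
Step 6: prey: 7+2-7=2; pred: 54+3-10=47
Step 7: prey: 2+0-1=1; pred: 47+0-9=38
Step 8: prey: 1+0-0=1; pred: 38+0-7=31
Step 9: prey: 1+0-0=1; pred: 31+0-6=25
Max prey = 59 at step 1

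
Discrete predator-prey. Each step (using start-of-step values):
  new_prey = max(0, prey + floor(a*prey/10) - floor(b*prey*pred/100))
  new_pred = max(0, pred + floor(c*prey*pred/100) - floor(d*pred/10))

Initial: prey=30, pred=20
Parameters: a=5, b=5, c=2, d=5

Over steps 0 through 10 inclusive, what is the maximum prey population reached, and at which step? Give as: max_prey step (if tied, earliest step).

Answer: 32 10

Derivation:
Step 1: prey: 30+15-30=15; pred: 20+12-10=22
Step 2: prey: 15+7-16=6; pred: 22+6-11=17
Step 3: prey: 6+3-5=4; pred: 17+2-8=11
Step 4: prey: 4+2-2=4; pred: 11+0-5=6
Step 5: prey: 4+2-1=5; pred: 6+0-3=3
Step 6: prey: 5+2-0=7; pred: 3+0-1=2
Step 7: prey: 7+3-0=10; pred: 2+0-1=1
Step 8: prey: 10+5-0=15; pred: 1+0-0=1
Step 9: prey: 15+7-0=22; pred: 1+0-0=1
Step 10: prey: 22+11-1=32; pred: 1+0-0=1
Max prey = 32 at step 10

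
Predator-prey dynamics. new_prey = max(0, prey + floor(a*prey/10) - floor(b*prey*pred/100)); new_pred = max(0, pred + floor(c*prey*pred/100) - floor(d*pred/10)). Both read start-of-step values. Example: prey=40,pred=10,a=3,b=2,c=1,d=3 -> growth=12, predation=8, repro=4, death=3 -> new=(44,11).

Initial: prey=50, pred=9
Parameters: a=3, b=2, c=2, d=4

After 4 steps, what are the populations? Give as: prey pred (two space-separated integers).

Answer: 20 63

Derivation:
Step 1: prey: 50+15-9=56; pred: 9+9-3=15
Step 2: prey: 56+16-16=56; pred: 15+16-6=25
Step 3: prey: 56+16-28=44; pred: 25+28-10=43
Step 4: prey: 44+13-37=20; pred: 43+37-17=63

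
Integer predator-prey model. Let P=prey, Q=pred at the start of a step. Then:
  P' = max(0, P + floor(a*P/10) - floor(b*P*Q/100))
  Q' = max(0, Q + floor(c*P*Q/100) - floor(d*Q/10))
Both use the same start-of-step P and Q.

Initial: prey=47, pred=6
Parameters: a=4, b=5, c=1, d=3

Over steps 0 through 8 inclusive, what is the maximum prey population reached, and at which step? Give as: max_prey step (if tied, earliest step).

Step 1: prey: 47+18-14=51; pred: 6+2-1=7
Step 2: prey: 51+20-17=54; pred: 7+3-2=8
Step 3: prey: 54+21-21=54; pred: 8+4-2=10
Step 4: prey: 54+21-27=48; pred: 10+5-3=12
Step 5: prey: 48+19-28=39; pred: 12+5-3=14
Step 6: prey: 39+15-27=27; pred: 14+5-4=15
Step 7: prey: 27+10-20=17; pred: 15+4-4=15
Step 8: prey: 17+6-12=11; pred: 15+2-4=13
Max prey = 54 at step 2

Answer: 54 2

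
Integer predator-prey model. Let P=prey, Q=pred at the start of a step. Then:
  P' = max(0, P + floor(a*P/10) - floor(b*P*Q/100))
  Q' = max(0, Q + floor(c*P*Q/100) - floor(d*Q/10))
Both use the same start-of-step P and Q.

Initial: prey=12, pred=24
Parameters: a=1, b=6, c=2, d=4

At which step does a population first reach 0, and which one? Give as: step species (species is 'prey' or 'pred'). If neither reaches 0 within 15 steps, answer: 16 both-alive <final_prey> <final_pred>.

Step 1: prey: 12+1-17=0; pred: 24+5-9=20
First extinction: prey at step 1

Answer: 1 prey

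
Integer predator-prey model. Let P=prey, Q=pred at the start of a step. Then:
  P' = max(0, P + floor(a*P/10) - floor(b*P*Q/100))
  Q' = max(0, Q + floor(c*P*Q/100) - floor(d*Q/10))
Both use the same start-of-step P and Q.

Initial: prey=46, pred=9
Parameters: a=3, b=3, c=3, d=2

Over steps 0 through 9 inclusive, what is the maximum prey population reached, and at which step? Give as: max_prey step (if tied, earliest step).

Answer: 47 1

Derivation:
Step 1: prey: 46+13-12=47; pred: 9+12-1=20
Step 2: prey: 47+14-28=33; pred: 20+28-4=44
Step 3: prey: 33+9-43=0; pred: 44+43-8=79
Step 4: prey: 0+0-0=0; pred: 79+0-15=64
Step 5: prey: 0+0-0=0; pred: 64+0-12=52
Step 6: prey: 0+0-0=0; pred: 52+0-10=42
Step 7: prey: 0+0-0=0; pred: 42+0-8=34
Step 8: prey: 0+0-0=0; pred: 34+0-6=28
Step 9: prey: 0+0-0=0; pred: 28+0-5=23
Max prey = 47 at step 1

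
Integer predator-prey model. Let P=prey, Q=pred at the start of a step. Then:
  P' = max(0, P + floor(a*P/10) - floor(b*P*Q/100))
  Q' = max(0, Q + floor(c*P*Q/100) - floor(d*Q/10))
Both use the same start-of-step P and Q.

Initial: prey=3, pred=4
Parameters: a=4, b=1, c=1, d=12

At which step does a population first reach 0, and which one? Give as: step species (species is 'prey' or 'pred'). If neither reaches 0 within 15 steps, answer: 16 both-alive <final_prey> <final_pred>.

Step 1: prey: 3+1-0=4; pred: 4+0-4=0
First extinction: pred at step 1

Answer: 1 pred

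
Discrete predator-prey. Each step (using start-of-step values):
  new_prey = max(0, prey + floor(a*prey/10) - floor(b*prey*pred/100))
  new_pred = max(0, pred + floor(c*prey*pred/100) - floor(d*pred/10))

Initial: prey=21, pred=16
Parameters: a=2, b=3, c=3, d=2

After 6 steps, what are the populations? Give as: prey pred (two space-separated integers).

Answer: 1 17

Derivation:
Step 1: prey: 21+4-10=15; pred: 16+10-3=23
Step 2: prey: 15+3-10=8; pred: 23+10-4=29
Step 3: prey: 8+1-6=3; pred: 29+6-5=30
Step 4: prey: 3+0-2=1; pred: 30+2-6=26
Step 5: prey: 1+0-0=1; pred: 26+0-5=21
Step 6: prey: 1+0-0=1; pred: 21+0-4=17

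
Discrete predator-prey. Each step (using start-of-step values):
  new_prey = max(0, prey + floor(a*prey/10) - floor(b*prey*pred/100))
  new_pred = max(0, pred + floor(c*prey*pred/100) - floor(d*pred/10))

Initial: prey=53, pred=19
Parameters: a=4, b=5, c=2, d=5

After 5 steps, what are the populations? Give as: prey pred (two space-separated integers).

Answer: 0 4

Derivation:
Step 1: prey: 53+21-50=24; pred: 19+20-9=30
Step 2: prey: 24+9-36=0; pred: 30+14-15=29
Step 3: prey: 0+0-0=0; pred: 29+0-14=15
Step 4: prey: 0+0-0=0; pred: 15+0-7=8
Step 5: prey: 0+0-0=0; pred: 8+0-4=4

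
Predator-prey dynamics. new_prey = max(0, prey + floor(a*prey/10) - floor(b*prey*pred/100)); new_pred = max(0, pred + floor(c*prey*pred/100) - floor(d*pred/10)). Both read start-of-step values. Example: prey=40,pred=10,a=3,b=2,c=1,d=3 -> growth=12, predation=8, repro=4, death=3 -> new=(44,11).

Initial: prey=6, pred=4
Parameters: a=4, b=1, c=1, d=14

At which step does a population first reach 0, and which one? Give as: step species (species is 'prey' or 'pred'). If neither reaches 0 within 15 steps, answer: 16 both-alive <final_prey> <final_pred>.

Step 1: prey: 6+2-0=8; pred: 4+0-5=0
First extinction: pred at step 1

Answer: 1 pred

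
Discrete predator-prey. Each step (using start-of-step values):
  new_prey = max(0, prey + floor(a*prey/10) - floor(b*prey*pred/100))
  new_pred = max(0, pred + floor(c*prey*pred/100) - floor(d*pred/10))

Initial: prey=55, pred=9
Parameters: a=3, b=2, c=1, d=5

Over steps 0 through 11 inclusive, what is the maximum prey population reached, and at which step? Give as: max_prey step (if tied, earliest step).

Answer: 84 5

Derivation:
Step 1: prey: 55+16-9=62; pred: 9+4-4=9
Step 2: prey: 62+18-11=69; pred: 9+5-4=10
Step 3: prey: 69+20-13=76; pred: 10+6-5=11
Step 4: prey: 76+22-16=82; pred: 11+8-5=14
Step 5: prey: 82+24-22=84; pred: 14+11-7=18
Step 6: prey: 84+25-30=79; pred: 18+15-9=24
Step 7: prey: 79+23-37=65; pred: 24+18-12=30
Step 8: prey: 65+19-39=45; pred: 30+19-15=34
Step 9: prey: 45+13-30=28; pred: 34+15-17=32
Step 10: prey: 28+8-17=19; pred: 32+8-16=24
Step 11: prey: 19+5-9=15; pred: 24+4-12=16
Max prey = 84 at step 5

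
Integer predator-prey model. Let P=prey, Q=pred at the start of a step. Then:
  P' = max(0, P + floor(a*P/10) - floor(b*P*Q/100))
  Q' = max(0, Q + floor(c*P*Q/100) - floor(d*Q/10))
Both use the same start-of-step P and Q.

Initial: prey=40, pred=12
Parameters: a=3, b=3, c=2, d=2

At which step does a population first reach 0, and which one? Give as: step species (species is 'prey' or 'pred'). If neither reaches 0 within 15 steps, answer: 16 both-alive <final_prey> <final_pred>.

Answer: 5 prey

Derivation:
Step 1: prey: 40+12-14=38; pred: 12+9-2=19
Step 2: prey: 38+11-21=28; pred: 19+14-3=30
Step 3: prey: 28+8-25=11; pred: 30+16-6=40
Step 4: prey: 11+3-13=1; pred: 40+8-8=40
Step 5: prey: 1+0-1=0; pred: 40+0-8=32
First extinction: prey at step 5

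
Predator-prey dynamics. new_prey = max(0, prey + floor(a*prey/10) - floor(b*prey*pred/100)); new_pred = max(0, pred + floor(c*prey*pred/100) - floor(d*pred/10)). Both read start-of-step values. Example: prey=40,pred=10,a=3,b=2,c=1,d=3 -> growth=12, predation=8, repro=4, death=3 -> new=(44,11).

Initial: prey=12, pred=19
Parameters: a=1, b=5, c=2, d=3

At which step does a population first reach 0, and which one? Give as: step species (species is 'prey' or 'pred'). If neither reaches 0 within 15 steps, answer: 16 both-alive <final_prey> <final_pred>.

Step 1: prey: 12+1-11=2; pred: 19+4-5=18
Step 2: prey: 2+0-1=1; pred: 18+0-5=13
Step 3: prey: 1+0-0=1; pred: 13+0-3=10
Step 4: prey: 1+0-0=1; pred: 10+0-3=7
Step 5: prey: 1+0-0=1; pred: 7+0-2=5
Step 6: prey: 1+0-0=1; pred: 5+0-1=4
Step 7: prey: 1+0-0=1; pred: 4+0-1=3
Step 8: prey: 1+0-0=1; pred: 3+0-0=3
Steps 9-15: state stable at prey=1, pred=3 (no change)
No extinction within 15 steps

Answer: 16 both-alive 1 3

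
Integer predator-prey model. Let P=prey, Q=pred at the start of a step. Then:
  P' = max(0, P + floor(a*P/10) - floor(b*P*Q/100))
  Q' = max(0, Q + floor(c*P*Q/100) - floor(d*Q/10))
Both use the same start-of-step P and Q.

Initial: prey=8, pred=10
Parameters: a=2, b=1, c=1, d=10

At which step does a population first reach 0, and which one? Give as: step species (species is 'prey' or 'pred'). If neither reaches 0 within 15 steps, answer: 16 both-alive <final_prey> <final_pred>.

Step 1: prey: 8+1-0=9; pred: 10+0-10=0
First extinction: pred at step 1

Answer: 1 pred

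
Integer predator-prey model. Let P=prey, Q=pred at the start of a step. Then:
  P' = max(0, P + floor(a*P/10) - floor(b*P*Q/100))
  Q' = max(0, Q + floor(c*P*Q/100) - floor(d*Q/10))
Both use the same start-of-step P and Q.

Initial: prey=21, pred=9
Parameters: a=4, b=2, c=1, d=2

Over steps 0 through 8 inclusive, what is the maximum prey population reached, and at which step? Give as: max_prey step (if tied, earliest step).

Answer: 56 6

Derivation:
Step 1: prey: 21+8-3=26; pred: 9+1-1=9
Step 2: prey: 26+10-4=32; pred: 9+2-1=10
Step 3: prey: 32+12-6=38; pred: 10+3-2=11
Step 4: prey: 38+15-8=45; pred: 11+4-2=13
Step 5: prey: 45+18-11=52; pred: 13+5-2=16
Step 6: prey: 52+20-16=56; pred: 16+8-3=21
Step 7: prey: 56+22-23=55; pred: 21+11-4=28
Step 8: prey: 55+22-30=47; pred: 28+15-5=38
Max prey = 56 at step 6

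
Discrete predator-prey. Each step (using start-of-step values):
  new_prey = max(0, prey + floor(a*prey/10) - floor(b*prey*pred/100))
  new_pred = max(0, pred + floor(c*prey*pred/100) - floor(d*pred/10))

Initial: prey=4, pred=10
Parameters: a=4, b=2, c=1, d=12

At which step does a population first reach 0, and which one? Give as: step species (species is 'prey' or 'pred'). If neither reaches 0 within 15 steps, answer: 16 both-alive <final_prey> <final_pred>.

Step 1: prey: 4+1-0=5; pred: 10+0-12=0
First extinction: pred at step 1

Answer: 1 pred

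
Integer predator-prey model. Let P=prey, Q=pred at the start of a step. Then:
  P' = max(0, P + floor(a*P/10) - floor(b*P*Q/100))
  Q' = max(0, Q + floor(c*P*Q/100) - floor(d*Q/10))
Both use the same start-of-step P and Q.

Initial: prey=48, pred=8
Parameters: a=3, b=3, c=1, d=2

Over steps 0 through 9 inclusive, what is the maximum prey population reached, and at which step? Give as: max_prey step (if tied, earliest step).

Answer: 51 1

Derivation:
Step 1: prey: 48+14-11=51; pred: 8+3-1=10
Step 2: prey: 51+15-15=51; pred: 10+5-2=13
Step 3: prey: 51+15-19=47; pred: 13+6-2=17
Step 4: prey: 47+14-23=38; pred: 17+7-3=21
Step 5: prey: 38+11-23=26; pred: 21+7-4=24
Step 6: prey: 26+7-18=15; pred: 24+6-4=26
Step 7: prey: 15+4-11=8; pred: 26+3-5=24
Step 8: prey: 8+2-5=5; pred: 24+1-4=21
Step 9: prey: 5+1-3=3; pred: 21+1-4=18
Max prey = 51 at step 1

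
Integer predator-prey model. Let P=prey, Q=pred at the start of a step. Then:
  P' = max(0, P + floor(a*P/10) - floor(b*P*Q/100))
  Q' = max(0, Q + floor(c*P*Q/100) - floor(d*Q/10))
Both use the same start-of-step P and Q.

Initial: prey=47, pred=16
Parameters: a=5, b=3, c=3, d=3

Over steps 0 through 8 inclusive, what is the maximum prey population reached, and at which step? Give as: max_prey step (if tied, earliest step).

Step 1: prey: 47+23-22=48; pred: 16+22-4=34
Step 2: prey: 48+24-48=24; pred: 34+48-10=72
Step 3: prey: 24+12-51=0; pred: 72+51-21=102
Step 4: prey: 0+0-0=0; pred: 102+0-30=72
Step 5: prey: 0+0-0=0; pred: 72+0-21=51
Step 6: prey: 0+0-0=0; pred: 51+0-15=36
Step 7: prey: 0+0-0=0; pred: 36+0-10=26
Step 8: prey: 0+0-0=0; pred: 26+0-7=19
Max prey = 48 at step 1

Answer: 48 1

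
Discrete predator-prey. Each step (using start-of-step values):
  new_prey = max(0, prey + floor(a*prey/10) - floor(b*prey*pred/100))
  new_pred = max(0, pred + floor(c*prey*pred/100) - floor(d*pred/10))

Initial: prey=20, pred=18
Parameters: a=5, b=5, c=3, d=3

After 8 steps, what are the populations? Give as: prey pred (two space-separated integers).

Answer: 0 5

Derivation:
Step 1: prey: 20+10-18=12; pred: 18+10-5=23
Step 2: prey: 12+6-13=5; pred: 23+8-6=25
Step 3: prey: 5+2-6=1; pred: 25+3-7=21
Step 4: prey: 1+0-1=0; pred: 21+0-6=15
Step 5: prey: 0+0-0=0; pred: 15+0-4=11
Step 6: prey: 0+0-0=0; pred: 11+0-3=8
Step 7: prey: 0+0-0=0; pred: 8+0-2=6
Step 8: prey: 0+0-0=0; pred: 6+0-1=5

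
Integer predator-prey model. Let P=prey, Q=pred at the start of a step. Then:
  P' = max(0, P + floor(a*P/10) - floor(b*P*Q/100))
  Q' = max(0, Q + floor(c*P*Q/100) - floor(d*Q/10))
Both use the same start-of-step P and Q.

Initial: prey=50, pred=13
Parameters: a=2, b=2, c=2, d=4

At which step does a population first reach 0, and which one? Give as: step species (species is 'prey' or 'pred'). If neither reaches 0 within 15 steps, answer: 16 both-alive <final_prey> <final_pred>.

Answer: 16 both-alive 1 2

Derivation:
Step 1: prey: 50+10-13=47; pred: 13+13-5=21
Step 2: prey: 47+9-19=37; pred: 21+19-8=32
Step 3: prey: 37+7-23=21; pred: 32+23-12=43
Step 4: prey: 21+4-18=7; pred: 43+18-17=44
Step 5: prey: 7+1-6=2; pred: 44+6-17=33
Step 6: prey: 2+0-1=1; pred: 33+1-13=21
Step 7: prey: 1+0-0=1; pred: 21+0-8=13
Step 8: prey: 1+0-0=1; pred: 13+0-5=8
Step 9: prey: 1+0-0=1; pred: 8+0-3=5
Step 10: prey: 1+0-0=1; pred: 5+0-2=3
Step 11: prey: 1+0-0=1; pred: 3+0-1=2
Step 12: prey: 1+0-0=1; pred: 2+0-0=2
Steps 13-15: state stable at prey=1, pred=2 (no change)
No extinction within 15 steps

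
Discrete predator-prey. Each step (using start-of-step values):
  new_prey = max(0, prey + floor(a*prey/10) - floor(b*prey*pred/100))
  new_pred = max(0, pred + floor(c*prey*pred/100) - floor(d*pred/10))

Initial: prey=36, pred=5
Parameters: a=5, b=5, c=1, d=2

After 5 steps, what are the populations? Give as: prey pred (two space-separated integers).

Step 1: prey: 36+18-9=45; pred: 5+1-1=5
Step 2: prey: 45+22-11=56; pred: 5+2-1=6
Step 3: prey: 56+28-16=68; pred: 6+3-1=8
Step 4: prey: 68+34-27=75; pred: 8+5-1=12
Step 5: prey: 75+37-45=67; pred: 12+9-2=19

Answer: 67 19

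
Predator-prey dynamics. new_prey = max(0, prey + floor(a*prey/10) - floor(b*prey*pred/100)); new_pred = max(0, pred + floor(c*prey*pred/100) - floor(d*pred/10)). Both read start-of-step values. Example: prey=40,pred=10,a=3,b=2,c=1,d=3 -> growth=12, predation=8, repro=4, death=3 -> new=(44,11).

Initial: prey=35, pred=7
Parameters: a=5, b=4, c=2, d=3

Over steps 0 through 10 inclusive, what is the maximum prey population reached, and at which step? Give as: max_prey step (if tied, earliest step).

Step 1: prey: 35+17-9=43; pred: 7+4-2=9
Step 2: prey: 43+21-15=49; pred: 9+7-2=14
Step 3: prey: 49+24-27=46; pred: 14+13-4=23
Step 4: prey: 46+23-42=27; pred: 23+21-6=38
Step 5: prey: 27+13-41=0; pred: 38+20-11=47
Step 6: prey: 0+0-0=0; pred: 47+0-14=33
Step 7: prey: 0+0-0=0; pred: 33+0-9=24
Step 8: prey: 0+0-0=0; pred: 24+0-7=17
Step 9: prey: 0+0-0=0; pred: 17+0-5=12
Step 10: prey: 0+0-0=0; pred: 12+0-3=9
Max prey = 49 at step 2

Answer: 49 2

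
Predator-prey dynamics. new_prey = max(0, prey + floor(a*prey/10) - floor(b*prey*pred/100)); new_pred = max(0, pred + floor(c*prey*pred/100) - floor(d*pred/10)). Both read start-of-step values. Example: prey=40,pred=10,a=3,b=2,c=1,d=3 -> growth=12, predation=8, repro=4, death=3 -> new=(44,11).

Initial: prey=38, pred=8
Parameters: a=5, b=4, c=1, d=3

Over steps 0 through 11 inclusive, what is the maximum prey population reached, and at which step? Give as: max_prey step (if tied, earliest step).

Step 1: prey: 38+19-12=45; pred: 8+3-2=9
Step 2: prey: 45+22-16=51; pred: 9+4-2=11
Step 3: prey: 51+25-22=54; pred: 11+5-3=13
Step 4: prey: 54+27-28=53; pred: 13+7-3=17
Step 5: prey: 53+26-36=43; pred: 17+9-5=21
Step 6: prey: 43+21-36=28; pred: 21+9-6=24
Step 7: prey: 28+14-26=16; pred: 24+6-7=23
Step 8: prey: 16+8-14=10; pred: 23+3-6=20
Step 9: prey: 10+5-8=7; pred: 20+2-6=16
Step 10: prey: 7+3-4=6; pred: 16+1-4=13
Step 11: prey: 6+3-3=6; pred: 13+0-3=10
Max prey = 54 at step 3

Answer: 54 3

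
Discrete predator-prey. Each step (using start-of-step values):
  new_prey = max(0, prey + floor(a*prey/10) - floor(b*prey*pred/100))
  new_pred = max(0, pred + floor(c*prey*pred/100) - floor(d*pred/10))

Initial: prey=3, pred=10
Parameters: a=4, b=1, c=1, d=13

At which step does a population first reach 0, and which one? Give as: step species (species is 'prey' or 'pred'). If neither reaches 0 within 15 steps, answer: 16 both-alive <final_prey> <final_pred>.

Answer: 1 pred

Derivation:
Step 1: prey: 3+1-0=4; pred: 10+0-13=0
First extinction: pred at step 1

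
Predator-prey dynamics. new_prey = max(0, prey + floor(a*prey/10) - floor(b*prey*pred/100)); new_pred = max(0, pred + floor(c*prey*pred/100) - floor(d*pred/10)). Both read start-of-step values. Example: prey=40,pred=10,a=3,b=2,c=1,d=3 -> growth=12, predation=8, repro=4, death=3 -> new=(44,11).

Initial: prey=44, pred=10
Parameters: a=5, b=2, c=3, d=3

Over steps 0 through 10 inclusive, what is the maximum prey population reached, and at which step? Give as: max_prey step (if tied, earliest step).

Answer: 64 2

Derivation:
Step 1: prey: 44+22-8=58; pred: 10+13-3=20
Step 2: prey: 58+29-23=64; pred: 20+34-6=48
Step 3: prey: 64+32-61=35; pred: 48+92-14=126
Step 4: prey: 35+17-88=0; pred: 126+132-37=221
Step 5: prey: 0+0-0=0; pred: 221+0-66=155
Step 6: prey: 0+0-0=0; pred: 155+0-46=109
Step 7: prey: 0+0-0=0; pred: 109+0-32=77
Step 8: prey: 0+0-0=0; pred: 77+0-23=54
Step 9: prey: 0+0-0=0; pred: 54+0-16=38
Step 10: prey: 0+0-0=0; pred: 38+0-11=27
Max prey = 64 at step 2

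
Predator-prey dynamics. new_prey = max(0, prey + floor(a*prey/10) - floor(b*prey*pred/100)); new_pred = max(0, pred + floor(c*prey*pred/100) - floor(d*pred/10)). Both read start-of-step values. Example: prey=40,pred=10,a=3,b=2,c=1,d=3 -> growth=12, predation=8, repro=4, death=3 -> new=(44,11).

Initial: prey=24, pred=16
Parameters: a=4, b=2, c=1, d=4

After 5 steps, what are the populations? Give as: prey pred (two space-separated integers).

Step 1: prey: 24+9-7=26; pred: 16+3-6=13
Step 2: prey: 26+10-6=30; pred: 13+3-5=11
Step 3: prey: 30+12-6=36; pred: 11+3-4=10
Step 4: prey: 36+14-7=43; pred: 10+3-4=9
Step 5: prey: 43+17-7=53; pred: 9+3-3=9

Answer: 53 9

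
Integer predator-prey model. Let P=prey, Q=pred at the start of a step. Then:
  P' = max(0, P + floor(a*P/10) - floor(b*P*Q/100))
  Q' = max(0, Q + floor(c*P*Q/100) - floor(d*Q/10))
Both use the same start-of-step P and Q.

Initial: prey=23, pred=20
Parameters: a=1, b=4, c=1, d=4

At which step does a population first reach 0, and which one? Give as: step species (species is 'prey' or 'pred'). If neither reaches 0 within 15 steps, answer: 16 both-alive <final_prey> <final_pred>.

Answer: 16 both-alive 2 2

Derivation:
Step 1: prey: 23+2-18=7; pred: 20+4-8=16
Step 2: prey: 7+0-4=3; pred: 16+1-6=11
Step 3: prey: 3+0-1=2; pred: 11+0-4=7
Step 4: prey: 2+0-0=2; pred: 7+0-2=5
Step 5: prey: 2+0-0=2; pred: 5+0-2=3
Step 6: prey: 2+0-0=2; pred: 3+0-1=2
Step 7: prey: 2+0-0=2; pred: 2+0-0=2
Steps 8-15: state stable at prey=2, pred=2 (no change)
No extinction within 15 steps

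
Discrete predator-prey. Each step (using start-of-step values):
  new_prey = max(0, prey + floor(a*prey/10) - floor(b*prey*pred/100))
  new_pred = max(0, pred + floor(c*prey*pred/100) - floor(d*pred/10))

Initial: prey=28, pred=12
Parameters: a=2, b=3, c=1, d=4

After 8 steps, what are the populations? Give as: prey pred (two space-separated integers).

Answer: 26 2

Derivation:
Step 1: prey: 28+5-10=23; pred: 12+3-4=11
Step 2: prey: 23+4-7=20; pred: 11+2-4=9
Step 3: prey: 20+4-5=19; pred: 9+1-3=7
Step 4: prey: 19+3-3=19; pred: 7+1-2=6
Step 5: prey: 19+3-3=19; pred: 6+1-2=5
Step 6: prey: 19+3-2=20; pred: 5+0-2=3
Step 7: prey: 20+4-1=23; pred: 3+0-1=2
Step 8: prey: 23+4-1=26; pred: 2+0-0=2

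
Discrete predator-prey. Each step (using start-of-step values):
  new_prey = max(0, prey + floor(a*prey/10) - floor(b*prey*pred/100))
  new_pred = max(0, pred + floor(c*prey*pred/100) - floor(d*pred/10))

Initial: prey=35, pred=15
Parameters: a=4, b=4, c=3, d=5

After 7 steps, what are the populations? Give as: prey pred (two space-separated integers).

Step 1: prey: 35+14-21=28; pred: 15+15-7=23
Step 2: prey: 28+11-25=14; pred: 23+19-11=31
Step 3: prey: 14+5-17=2; pred: 31+13-15=29
Step 4: prey: 2+0-2=0; pred: 29+1-14=16
Step 5: prey: 0+0-0=0; pred: 16+0-8=8
Step 6: prey: 0+0-0=0; pred: 8+0-4=4
Step 7: prey: 0+0-0=0; pred: 4+0-2=2

Answer: 0 2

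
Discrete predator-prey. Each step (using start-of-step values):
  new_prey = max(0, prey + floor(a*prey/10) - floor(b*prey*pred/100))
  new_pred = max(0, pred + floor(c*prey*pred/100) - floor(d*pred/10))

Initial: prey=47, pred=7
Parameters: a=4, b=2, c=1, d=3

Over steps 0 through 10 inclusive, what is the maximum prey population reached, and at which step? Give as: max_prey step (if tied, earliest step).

Answer: 99 4

Derivation:
Step 1: prey: 47+18-6=59; pred: 7+3-2=8
Step 2: prey: 59+23-9=73; pred: 8+4-2=10
Step 3: prey: 73+29-14=88; pred: 10+7-3=14
Step 4: prey: 88+35-24=99; pred: 14+12-4=22
Step 5: prey: 99+39-43=95; pred: 22+21-6=37
Step 6: prey: 95+38-70=63; pred: 37+35-11=61
Step 7: prey: 63+25-76=12; pred: 61+38-18=81
Step 8: prey: 12+4-19=0; pred: 81+9-24=66
Step 9: prey: 0+0-0=0; pred: 66+0-19=47
Step 10: prey: 0+0-0=0; pred: 47+0-14=33
Max prey = 99 at step 4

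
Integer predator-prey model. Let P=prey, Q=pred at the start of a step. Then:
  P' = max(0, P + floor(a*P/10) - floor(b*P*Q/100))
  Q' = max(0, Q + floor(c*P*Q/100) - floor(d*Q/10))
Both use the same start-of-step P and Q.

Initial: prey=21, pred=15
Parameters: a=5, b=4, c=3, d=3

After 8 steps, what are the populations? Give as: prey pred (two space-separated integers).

Step 1: prey: 21+10-12=19; pred: 15+9-4=20
Step 2: prey: 19+9-15=13; pred: 20+11-6=25
Step 3: prey: 13+6-13=6; pred: 25+9-7=27
Step 4: prey: 6+3-6=3; pred: 27+4-8=23
Step 5: prey: 3+1-2=2; pred: 23+2-6=19
Step 6: prey: 2+1-1=2; pred: 19+1-5=15
Step 7: prey: 2+1-1=2; pred: 15+0-4=11
Step 8: prey: 2+1-0=3; pred: 11+0-3=8

Answer: 3 8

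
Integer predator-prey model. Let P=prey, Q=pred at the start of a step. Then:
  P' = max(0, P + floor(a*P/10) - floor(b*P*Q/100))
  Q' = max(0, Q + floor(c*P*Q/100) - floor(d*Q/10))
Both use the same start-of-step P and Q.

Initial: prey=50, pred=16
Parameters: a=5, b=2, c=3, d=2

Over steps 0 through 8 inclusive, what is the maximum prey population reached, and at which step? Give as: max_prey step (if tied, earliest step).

Answer: 59 1

Derivation:
Step 1: prey: 50+25-16=59; pred: 16+24-3=37
Step 2: prey: 59+29-43=45; pred: 37+65-7=95
Step 3: prey: 45+22-85=0; pred: 95+128-19=204
Step 4: prey: 0+0-0=0; pred: 204+0-40=164
Step 5: prey: 0+0-0=0; pred: 164+0-32=132
Step 6: prey: 0+0-0=0; pred: 132+0-26=106
Step 7: prey: 0+0-0=0; pred: 106+0-21=85
Step 8: prey: 0+0-0=0; pred: 85+0-17=68
Max prey = 59 at step 1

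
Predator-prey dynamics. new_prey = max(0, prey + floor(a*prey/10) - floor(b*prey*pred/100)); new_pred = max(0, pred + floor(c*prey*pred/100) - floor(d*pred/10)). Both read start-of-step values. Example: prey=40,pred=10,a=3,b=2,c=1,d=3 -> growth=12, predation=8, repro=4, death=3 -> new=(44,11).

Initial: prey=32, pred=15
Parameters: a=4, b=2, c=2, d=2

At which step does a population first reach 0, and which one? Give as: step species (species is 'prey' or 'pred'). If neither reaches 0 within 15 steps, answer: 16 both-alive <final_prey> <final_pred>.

Step 1: prey: 32+12-9=35; pred: 15+9-3=21
Step 2: prey: 35+14-14=35; pred: 21+14-4=31
Step 3: prey: 35+14-21=28; pred: 31+21-6=46
Step 4: prey: 28+11-25=14; pred: 46+25-9=62
Step 5: prey: 14+5-17=2; pred: 62+17-12=67
Step 6: prey: 2+0-2=0; pred: 67+2-13=56
First extinction: prey at step 6

Answer: 6 prey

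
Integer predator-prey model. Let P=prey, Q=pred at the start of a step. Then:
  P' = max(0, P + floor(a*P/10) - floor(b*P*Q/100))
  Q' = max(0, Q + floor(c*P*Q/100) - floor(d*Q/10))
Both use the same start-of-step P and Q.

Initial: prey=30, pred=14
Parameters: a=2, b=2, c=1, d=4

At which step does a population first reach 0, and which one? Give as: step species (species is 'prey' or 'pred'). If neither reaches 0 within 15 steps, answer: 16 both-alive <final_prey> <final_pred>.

Answer: 16 both-alive 76 8

Derivation:
Step 1: prey: 30+6-8=28; pred: 14+4-5=13
Step 2: prey: 28+5-7=26; pred: 13+3-5=11
Step 3: prey: 26+5-5=26; pred: 11+2-4=9
Step 4: prey: 26+5-4=27; pred: 9+2-3=8
Step 5: prey: 27+5-4=28; pred: 8+2-3=7
Step 6: prey: 28+5-3=30; pred: 7+1-2=6
Step 7: prey: 30+6-3=33; pred: 6+1-2=5
Step 8: prey: 33+6-3=36; pred: 5+1-2=4
Step 9: prey: 36+7-2=41; pred: 4+1-1=4
Step 10: prey: 41+8-3=46; pred: 4+1-1=4
Step 11: prey: 46+9-3=52; pred: 4+1-1=4
Step 12: prey: 52+10-4=58; pred: 4+2-1=5
Step 13: prey: 58+11-5=64; pred: 5+2-2=5
Step 14: prey: 64+12-6=70; pred: 5+3-2=6
Step 15: prey: 70+14-8=76; pred: 6+4-2=8
No extinction within 15 steps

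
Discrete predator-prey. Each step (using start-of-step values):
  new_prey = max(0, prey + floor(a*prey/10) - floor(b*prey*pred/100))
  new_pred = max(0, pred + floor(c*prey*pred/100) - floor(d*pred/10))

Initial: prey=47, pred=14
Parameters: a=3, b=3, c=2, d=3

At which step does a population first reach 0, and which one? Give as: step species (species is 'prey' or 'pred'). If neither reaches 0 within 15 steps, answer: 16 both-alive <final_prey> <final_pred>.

Answer: 4 prey

Derivation:
Step 1: prey: 47+14-19=42; pred: 14+13-4=23
Step 2: prey: 42+12-28=26; pred: 23+19-6=36
Step 3: prey: 26+7-28=5; pred: 36+18-10=44
Step 4: prey: 5+1-6=0; pred: 44+4-13=35
First extinction: prey at step 4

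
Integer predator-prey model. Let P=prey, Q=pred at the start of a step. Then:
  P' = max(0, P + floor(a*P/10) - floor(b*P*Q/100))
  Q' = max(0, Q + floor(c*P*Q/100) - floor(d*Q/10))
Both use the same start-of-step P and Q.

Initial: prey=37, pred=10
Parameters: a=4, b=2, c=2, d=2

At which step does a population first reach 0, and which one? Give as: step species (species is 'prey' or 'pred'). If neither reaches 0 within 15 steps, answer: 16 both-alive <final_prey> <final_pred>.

Answer: 5 prey

Derivation:
Step 1: prey: 37+14-7=44; pred: 10+7-2=15
Step 2: prey: 44+17-13=48; pred: 15+13-3=25
Step 3: prey: 48+19-24=43; pred: 25+24-5=44
Step 4: prey: 43+17-37=23; pred: 44+37-8=73
Step 5: prey: 23+9-33=0; pred: 73+33-14=92
First extinction: prey at step 5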